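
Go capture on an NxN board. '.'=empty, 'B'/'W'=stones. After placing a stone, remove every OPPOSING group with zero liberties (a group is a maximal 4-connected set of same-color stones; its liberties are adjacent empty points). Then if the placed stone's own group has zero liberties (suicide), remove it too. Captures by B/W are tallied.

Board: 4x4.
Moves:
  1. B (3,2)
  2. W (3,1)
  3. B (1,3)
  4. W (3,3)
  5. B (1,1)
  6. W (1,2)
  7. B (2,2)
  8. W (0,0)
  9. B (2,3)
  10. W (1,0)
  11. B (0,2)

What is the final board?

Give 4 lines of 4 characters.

Answer: W.B.
WB.B
..BB
.WB.

Derivation:
Move 1: B@(3,2) -> caps B=0 W=0
Move 2: W@(3,1) -> caps B=0 W=0
Move 3: B@(1,3) -> caps B=0 W=0
Move 4: W@(3,3) -> caps B=0 W=0
Move 5: B@(1,1) -> caps B=0 W=0
Move 6: W@(1,2) -> caps B=0 W=0
Move 7: B@(2,2) -> caps B=0 W=0
Move 8: W@(0,0) -> caps B=0 W=0
Move 9: B@(2,3) -> caps B=1 W=0
Move 10: W@(1,0) -> caps B=1 W=0
Move 11: B@(0,2) -> caps B=2 W=0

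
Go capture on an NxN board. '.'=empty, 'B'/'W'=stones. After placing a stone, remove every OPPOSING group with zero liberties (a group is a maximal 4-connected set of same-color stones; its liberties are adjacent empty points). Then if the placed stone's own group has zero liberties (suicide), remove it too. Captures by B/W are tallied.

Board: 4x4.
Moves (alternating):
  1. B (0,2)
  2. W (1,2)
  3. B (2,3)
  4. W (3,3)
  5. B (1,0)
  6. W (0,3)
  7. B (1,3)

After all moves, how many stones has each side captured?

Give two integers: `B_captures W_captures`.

Move 1: B@(0,2) -> caps B=0 W=0
Move 2: W@(1,2) -> caps B=0 W=0
Move 3: B@(2,3) -> caps B=0 W=0
Move 4: W@(3,3) -> caps B=0 W=0
Move 5: B@(1,0) -> caps B=0 W=0
Move 6: W@(0,3) -> caps B=0 W=0
Move 7: B@(1,3) -> caps B=1 W=0

Answer: 1 0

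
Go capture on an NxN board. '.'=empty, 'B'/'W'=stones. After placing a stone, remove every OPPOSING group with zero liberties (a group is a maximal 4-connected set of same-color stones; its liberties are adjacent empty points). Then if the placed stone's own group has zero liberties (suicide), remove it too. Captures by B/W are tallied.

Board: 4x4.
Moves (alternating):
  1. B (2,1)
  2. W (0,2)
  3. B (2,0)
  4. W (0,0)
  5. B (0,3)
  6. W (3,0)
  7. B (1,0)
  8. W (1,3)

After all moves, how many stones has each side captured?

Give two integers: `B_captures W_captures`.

Move 1: B@(2,1) -> caps B=0 W=0
Move 2: W@(0,2) -> caps B=0 W=0
Move 3: B@(2,0) -> caps B=0 W=0
Move 4: W@(0,0) -> caps B=0 W=0
Move 5: B@(0,3) -> caps B=0 W=0
Move 6: W@(3,0) -> caps B=0 W=0
Move 7: B@(1,0) -> caps B=0 W=0
Move 8: W@(1,3) -> caps B=0 W=1

Answer: 0 1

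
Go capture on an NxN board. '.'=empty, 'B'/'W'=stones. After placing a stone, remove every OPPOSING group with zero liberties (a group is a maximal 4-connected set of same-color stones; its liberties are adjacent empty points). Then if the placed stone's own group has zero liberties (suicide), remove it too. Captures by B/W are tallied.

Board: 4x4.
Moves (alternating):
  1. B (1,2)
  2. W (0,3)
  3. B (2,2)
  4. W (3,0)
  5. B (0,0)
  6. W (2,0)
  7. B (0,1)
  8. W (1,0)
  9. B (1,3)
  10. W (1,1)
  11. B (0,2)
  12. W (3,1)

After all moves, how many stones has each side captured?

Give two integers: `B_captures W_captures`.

Move 1: B@(1,2) -> caps B=0 W=0
Move 2: W@(0,3) -> caps B=0 W=0
Move 3: B@(2,2) -> caps B=0 W=0
Move 4: W@(3,0) -> caps B=0 W=0
Move 5: B@(0,0) -> caps B=0 W=0
Move 6: W@(2,0) -> caps B=0 W=0
Move 7: B@(0,1) -> caps B=0 W=0
Move 8: W@(1,0) -> caps B=0 W=0
Move 9: B@(1,3) -> caps B=0 W=0
Move 10: W@(1,1) -> caps B=0 W=0
Move 11: B@(0,2) -> caps B=1 W=0
Move 12: W@(3,1) -> caps B=1 W=0

Answer: 1 0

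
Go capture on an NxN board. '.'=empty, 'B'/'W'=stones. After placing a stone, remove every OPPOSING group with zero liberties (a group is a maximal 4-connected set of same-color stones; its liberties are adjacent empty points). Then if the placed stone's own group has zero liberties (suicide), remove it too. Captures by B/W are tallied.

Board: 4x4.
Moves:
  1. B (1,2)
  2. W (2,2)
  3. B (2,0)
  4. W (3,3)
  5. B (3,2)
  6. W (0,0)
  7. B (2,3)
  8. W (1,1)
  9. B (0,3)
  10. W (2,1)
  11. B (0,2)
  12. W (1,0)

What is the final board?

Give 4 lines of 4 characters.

Answer: W.BB
WWB.
BWWB
..B.

Derivation:
Move 1: B@(1,2) -> caps B=0 W=0
Move 2: W@(2,2) -> caps B=0 W=0
Move 3: B@(2,0) -> caps B=0 W=0
Move 4: W@(3,3) -> caps B=0 W=0
Move 5: B@(3,2) -> caps B=0 W=0
Move 6: W@(0,0) -> caps B=0 W=0
Move 7: B@(2,3) -> caps B=1 W=0
Move 8: W@(1,1) -> caps B=1 W=0
Move 9: B@(0,3) -> caps B=1 W=0
Move 10: W@(2,1) -> caps B=1 W=0
Move 11: B@(0,2) -> caps B=1 W=0
Move 12: W@(1,0) -> caps B=1 W=0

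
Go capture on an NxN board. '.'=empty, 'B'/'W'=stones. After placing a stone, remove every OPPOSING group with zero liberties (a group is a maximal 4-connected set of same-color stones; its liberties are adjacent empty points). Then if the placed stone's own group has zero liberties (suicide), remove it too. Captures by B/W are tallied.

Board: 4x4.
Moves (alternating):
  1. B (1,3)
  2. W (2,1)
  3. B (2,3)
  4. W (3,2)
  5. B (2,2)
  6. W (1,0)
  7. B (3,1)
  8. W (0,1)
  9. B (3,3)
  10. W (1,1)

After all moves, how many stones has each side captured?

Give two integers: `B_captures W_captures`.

Move 1: B@(1,3) -> caps B=0 W=0
Move 2: W@(2,1) -> caps B=0 W=0
Move 3: B@(2,3) -> caps B=0 W=0
Move 4: W@(3,2) -> caps B=0 W=0
Move 5: B@(2,2) -> caps B=0 W=0
Move 6: W@(1,0) -> caps B=0 W=0
Move 7: B@(3,1) -> caps B=0 W=0
Move 8: W@(0,1) -> caps B=0 W=0
Move 9: B@(3,3) -> caps B=1 W=0
Move 10: W@(1,1) -> caps B=1 W=0

Answer: 1 0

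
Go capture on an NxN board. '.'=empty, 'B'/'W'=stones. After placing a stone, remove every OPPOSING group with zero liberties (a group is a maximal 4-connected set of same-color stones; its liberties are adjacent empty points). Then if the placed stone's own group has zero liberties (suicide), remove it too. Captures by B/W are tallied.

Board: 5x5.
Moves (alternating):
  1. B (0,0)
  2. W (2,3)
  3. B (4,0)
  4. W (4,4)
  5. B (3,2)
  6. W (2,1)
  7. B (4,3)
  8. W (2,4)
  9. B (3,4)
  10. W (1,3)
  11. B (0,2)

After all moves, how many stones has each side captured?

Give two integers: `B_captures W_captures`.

Answer: 1 0

Derivation:
Move 1: B@(0,0) -> caps B=0 W=0
Move 2: W@(2,3) -> caps B=0 W=0
Move 3: B@(4,0) -> caps B=0 W=0
Move 4: W@(4,4) -> caps B=0 W=0
Move 5: B@(3,2) -> caps B=0 W=0
Move 6: W@(2,1) -> caps B=0 W=0
Move 7: B@(4,3) -> caps B=0 W=0
Move 8: W@(2,4) -> caps B=0 W=0
Move 9: B@(3,4) -> caps B=1 W=0
Move 10: W@(1,3) -> caps B=1 W=0
Move 11: B@(0,2) -> caps B=1 W=0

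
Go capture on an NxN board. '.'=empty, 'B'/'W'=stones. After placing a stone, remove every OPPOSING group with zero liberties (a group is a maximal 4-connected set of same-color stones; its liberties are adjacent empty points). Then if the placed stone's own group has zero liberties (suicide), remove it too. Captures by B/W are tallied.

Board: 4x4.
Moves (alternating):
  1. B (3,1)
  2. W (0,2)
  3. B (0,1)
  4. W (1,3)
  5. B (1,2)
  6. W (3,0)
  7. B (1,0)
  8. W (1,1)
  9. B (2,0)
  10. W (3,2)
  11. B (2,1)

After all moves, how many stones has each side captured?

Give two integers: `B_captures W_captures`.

Move 1: B@(3,1) -> caps B=0 W=0
Move 2: W@(0,2) -> caps B=0 W=0
Move 3: B@(0,1) -> caps B=0 W=0
Move 4: W@(1,3) -> caps B=0 W=0
Move 5: B@(1,2) -> caps B=0 W=0
Move 6: W@(3,0) -> caps B=0 W=0
Move 7: B@(1,0) -> caps B=0 W=0
Move 8: W@(1,1) -> caps B=0 W=0
Move 9: B@(2,0) -> caps B=1 W=0
Move 10: W@(3,2) -> caps B=1 W=0
Move 11: B@(2,1) -> caps B=2 W=0

Answer: 2 0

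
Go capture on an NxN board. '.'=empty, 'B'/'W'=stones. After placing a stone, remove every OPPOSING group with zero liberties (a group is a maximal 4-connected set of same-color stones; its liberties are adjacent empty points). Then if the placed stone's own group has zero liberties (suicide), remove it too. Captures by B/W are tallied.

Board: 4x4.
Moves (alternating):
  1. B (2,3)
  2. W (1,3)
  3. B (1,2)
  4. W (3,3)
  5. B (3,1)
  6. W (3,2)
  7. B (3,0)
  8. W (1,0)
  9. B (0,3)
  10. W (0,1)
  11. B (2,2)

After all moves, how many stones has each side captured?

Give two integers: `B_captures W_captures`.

Move 1: B@(2,3) -> caps B=0 W=0
Move 2: W@(1,3) -> caps B=0 W=0
Move 3: B@(1,2) -> caps B=0 W=0
Move 4: W@(3,3) -> caps B=0 W=0
Move 5: B@(3,1) -> caps B=0 W=0
Move 6: W@(3,2) -> caps B=0 W=0
Move 7: B@(3,0) -> caps B=0 W=0
Move 8: W@(1,0) -> caps B=0 W=0
Move 9: B@(0,3) -> caps B=1 W=0
Move 10: W@(0,1) -> caps B=1 W=0
Move 11: B@(2,2) -> caps B=3 W=0

Answer: 3 0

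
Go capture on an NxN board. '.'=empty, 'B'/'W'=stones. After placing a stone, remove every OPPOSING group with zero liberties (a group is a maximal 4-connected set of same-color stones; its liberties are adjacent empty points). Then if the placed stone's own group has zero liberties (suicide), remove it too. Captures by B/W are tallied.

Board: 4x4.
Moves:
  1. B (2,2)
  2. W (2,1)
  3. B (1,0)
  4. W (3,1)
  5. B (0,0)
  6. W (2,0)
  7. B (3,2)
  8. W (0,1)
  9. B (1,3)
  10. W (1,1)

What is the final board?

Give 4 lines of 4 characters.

Move 1: B@(2,2) -> caps B=0 W=0
Move 2: W@(2,1) -> caps B=0 W=0
Move 3: B@(1,0) -> caps B=0 W=0
Move 4: W@(3,1) -> caps B=0 W=0
Move 5: B@(0,0) -> caps B=0 W=0
Move 6: W@(2,0) -> caps B=0 W=0
Move 7: B@(3,2) -> caps B=0 W=0
Move 8: W@(0,1) -> caps B=0 W=0
Move 9: B@(1,3) -> caps B=0 W=0
Move 10: W@(1,1) -> caps B=0 W=2

Answer: .W..
.W.B
WWB.
.WB.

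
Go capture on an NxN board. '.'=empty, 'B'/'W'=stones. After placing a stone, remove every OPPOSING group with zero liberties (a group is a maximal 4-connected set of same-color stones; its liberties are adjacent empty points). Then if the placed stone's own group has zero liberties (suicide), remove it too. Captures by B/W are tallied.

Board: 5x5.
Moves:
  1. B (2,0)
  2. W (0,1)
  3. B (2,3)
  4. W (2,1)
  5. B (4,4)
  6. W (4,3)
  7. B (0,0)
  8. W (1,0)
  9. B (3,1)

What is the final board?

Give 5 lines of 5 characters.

Answer: .W...
W....
BW.B.
.B...
...WB

Derivation:
Move 1: B@(2,0) -> caps B=0 W=0
Move 2: W@(0,1) -> caps B=0 W=0
Move 3: B@(2,3) -> caps B=0 W=0
Move 4: W@(2,1) -> caps B=0 W=0
Move 5: B@(4,4) -> caps B=0 W=0
Move 6: W@(4,3) -> caps B=0 W=0
Move 7: B@(0,0) -> caps B=0 W=0
Move 8: W@(1,0) -> caps B=0 W=1
Move 9: B@(3,1) -> caps B=0 W=1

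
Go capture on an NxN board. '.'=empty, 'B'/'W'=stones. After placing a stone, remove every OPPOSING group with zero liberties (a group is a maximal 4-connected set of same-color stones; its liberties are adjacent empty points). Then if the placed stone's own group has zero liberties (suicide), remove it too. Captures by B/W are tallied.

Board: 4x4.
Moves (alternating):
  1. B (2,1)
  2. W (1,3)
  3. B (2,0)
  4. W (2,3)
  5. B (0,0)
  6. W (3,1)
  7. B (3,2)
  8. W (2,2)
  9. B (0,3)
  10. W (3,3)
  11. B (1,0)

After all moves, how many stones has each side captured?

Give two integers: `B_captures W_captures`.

Answer: 0 1

Derivation:
Move 1: B@(2,1) -> caps B=0 W=0
Move 2: W@(1,3) -> caps B=0 W=0
Move 3: B@(2,0) -> caps B=0 W=0
Move 4: W@(2,3) -> caps B=0 W=0
Move 5: B@(0,0) -> caps B=0 W=0
Move 6: W@(3,1) -> caps B=0 W=0
Move 7: B@(3,2) -> caps B=0 W=0
Move 8: W@(2,2) -> caps B=0 W=0
Move 9: B@(0,3) -> caps B=0 W=0
Move 10: W@(3,3) -> caps B=0 W=1
Move 11: B@(1,0) -> caps B=0 W=1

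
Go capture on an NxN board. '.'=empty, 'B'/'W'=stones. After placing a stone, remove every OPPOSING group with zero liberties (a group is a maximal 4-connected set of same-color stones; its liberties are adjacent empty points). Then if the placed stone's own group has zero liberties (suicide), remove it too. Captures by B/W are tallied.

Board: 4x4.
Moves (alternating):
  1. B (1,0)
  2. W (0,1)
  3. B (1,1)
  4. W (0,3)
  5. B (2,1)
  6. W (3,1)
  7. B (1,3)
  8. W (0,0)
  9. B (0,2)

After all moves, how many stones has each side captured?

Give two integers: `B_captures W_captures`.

Move 1: B@(1,0) -> caps B=0 W=0
Move 2: W@(0,1) -> caps B=0 W=0
Move 3: B@(1,1) -> caps B=0 W=0
Move 4: W@(0,3) -> caps B=0 W=0
Move 5: B@(2,1) -> caps B=0 W=0
Move 6: W@(3,1) -> caps B=0 W=0
Move 7: B@(1,3) -> caps B=0 W=0
Move 8: W@(0,0) -> caps B=0 W=0
Move 9: B@(0,2) -> caps B=3 W=0

Answer: 3 0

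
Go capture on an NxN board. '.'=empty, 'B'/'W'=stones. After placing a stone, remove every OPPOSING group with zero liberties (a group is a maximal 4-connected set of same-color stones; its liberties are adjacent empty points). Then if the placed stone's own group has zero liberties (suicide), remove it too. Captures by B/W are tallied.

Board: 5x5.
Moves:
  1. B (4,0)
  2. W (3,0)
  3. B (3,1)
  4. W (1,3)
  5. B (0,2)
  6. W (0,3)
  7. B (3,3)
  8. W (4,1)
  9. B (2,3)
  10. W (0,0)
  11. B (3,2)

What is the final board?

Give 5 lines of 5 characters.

Answer: W.BW.
...W.
...B.
WBBB.
.W...

Derivation:
Move 1: B@(4,0) -> caps B=0 W=0
Move 2: W@(3,0) -> caps B=0 W=0
Move 3: B@(3,1) -> caps B=0 W=0
Move 4: W@(1,3) -> caps B=0 W=0
Move 5: B@(0,2) -> caps B=0 W=0
Move 6: W@(0,3) -> caps B=0 W=0
Move 7: B@(3,3) -> caps B=0 W=0
Move 8: W@(4,1) -> caps B=0 W=1
Move 9: B@(2,3) -> caps B=0 W=1
Move 10: W@(0,0) -> caps B=0 W=1
Move 11: B@(3,2) -> caps B=0 W=1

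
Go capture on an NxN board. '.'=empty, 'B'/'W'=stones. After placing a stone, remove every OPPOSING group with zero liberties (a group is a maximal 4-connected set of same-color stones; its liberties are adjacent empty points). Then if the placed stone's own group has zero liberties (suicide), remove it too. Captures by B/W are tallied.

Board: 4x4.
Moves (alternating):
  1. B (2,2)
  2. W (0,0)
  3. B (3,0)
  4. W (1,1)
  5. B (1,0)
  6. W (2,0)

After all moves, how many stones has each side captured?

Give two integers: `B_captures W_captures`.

Move 1: B@(2,2) -> caps B=0 W=0
Move 2: W@(0,0) -> caps B=0 W=0
Move 3: B@(3,0) -> caps B=0 W=0
Move 4: W@(1,1) -> caps B=0 W=0
Move 5: B@(1,0) -> caps B=0 W=0
Move 6: W@(2,0) -> caps B=0 W=1

Answer: 0 1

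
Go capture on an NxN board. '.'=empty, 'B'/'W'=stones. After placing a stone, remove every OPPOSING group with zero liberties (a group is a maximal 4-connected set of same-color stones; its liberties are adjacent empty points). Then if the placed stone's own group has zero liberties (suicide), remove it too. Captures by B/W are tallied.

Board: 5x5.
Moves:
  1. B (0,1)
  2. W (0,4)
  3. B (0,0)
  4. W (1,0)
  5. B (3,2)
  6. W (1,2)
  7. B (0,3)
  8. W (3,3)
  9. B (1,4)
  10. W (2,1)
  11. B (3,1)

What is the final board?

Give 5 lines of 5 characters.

Move 1: B@(0,1) -> caps B=0 W=0
Move 2: W@(0,4) -> caps B=0 W=0
Move 3: B@(0,0) -> caps B=0 W=0
Move 4: W@(1,0) -> caps B=0 W=0
Move 5: B@(3,2) -> caps B=0 W=0
Move 6: W@(1,2) -> caps B=0 W=0
Move 7: B@(0,3) -> caps B=0 W=0
Move 8: W@(3,3) -> caps B=0 W=0
Move 9: B@(1,4) -> caps B=1 W=0
Move 10: W@(2,1) -> caps B=1 W=0
Move 11: B@(3,1) -> caps B=1 W=0

Answer: BB.B.
W.W.B
.W...
.BBW.
.....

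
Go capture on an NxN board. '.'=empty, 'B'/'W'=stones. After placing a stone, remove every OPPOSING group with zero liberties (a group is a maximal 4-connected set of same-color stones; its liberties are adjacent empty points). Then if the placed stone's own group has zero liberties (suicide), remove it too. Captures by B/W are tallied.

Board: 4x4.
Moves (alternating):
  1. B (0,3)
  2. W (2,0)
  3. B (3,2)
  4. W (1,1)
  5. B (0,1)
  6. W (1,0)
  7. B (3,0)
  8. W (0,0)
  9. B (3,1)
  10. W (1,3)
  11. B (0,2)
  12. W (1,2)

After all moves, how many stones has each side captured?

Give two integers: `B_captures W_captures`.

Move 1: B@(0,3) -> caps B=0 W=0
Move 2: W@(2,0) -> caps B=0 W=0
Move 3: B@(3,2) -> caps B=0 W=0
Move 4: W@(1,1) -> caps B=0 W=0
Move 5: B@(0,1) -> caps B=0 W=0
Move 6: W@(1,0) -> caps B=0 W=0
Move 7: B@(3,0) -> caps B=0 W=0
Move 8: W@(0,0) -> caps B=0 W=0
Move 9: B@(3,1) -> caps B=0 W=0
Move 10: W@(1,3) -> caps B=0 W=0
Move 11: B@(0,2) -> caps B=0 W=0
Move 12: W@(1,2) -> caps B=0 W=3

Answer: 0 3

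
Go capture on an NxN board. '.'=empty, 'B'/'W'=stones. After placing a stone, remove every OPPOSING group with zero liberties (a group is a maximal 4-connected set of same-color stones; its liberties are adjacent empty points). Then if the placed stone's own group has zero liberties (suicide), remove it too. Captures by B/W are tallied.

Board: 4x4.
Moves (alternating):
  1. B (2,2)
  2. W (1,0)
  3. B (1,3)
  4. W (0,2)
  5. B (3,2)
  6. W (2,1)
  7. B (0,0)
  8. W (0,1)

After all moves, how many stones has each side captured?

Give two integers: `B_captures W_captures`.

Move 1: B@(2,2) -> caps B=0 W=0
Move 2: W@(1,0) -> caps B=0 W=0
Move 3: B@(1,3) -> caps B=0 W=0
Move 4: W@(0,2) -> caps B=0 W=0
Move 5: B@(3,2) -> caps B=0 W=0
Move 6: W@(2,1) -> caps B=0 W=0
Move 7: B@(0,0) -> caps B=0 W=0
Move 8: W@(0,1) -> caps B=0 W=1

Answer: 0 1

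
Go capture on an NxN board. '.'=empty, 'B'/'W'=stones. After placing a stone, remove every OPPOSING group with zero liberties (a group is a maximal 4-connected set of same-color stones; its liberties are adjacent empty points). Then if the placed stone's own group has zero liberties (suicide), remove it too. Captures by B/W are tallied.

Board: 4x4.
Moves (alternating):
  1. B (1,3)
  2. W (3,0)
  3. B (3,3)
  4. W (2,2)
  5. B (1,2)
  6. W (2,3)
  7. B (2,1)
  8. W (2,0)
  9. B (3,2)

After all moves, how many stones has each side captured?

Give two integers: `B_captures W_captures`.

Move 1: B@(1,3) -> caps B=0 W=0
Move 2: W@(3,0) -> caps B=0 W=0
Move 3: B@(3,3) -> caps B=0 W=0
Move 4: W@(2,2) -> caps B=0 W=0
Move 5: B@(1,2) -> caps B=0 W=0
Move 6: W@(2,3) -> caps B=0 W=0
Move 7: B@(2,1) -> caps B=0 W=0
Move 8: W@(2,0) -> caps B=0 W=0
Move 9: B@(3,2) -> caps B=2 W=0

Answer: 2 0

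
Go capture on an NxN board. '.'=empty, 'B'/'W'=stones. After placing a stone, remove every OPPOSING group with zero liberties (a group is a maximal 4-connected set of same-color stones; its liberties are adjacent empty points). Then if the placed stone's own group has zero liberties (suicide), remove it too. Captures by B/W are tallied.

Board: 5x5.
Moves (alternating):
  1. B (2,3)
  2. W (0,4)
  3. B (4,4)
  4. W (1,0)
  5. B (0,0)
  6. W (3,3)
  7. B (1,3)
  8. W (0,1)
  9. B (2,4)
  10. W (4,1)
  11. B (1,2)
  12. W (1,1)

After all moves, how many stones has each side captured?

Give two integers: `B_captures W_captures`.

Move 1: B@(2,3) -> caps B=0 W=0
Move 2: W@(0,4) -> caps B=0 W=0
Move 3: B@(4,4) -> caps B=0 W=0
Move 4: W@(1,0) -> caps B=0 W=0
Move 5: B@(0,0) -> caps B=0 W=0
Move 6: W@(3,3) -> caps B=0 W=0
Move 7: B@(1,3) -> caps B=0 W=0
Move 8: W@(0,1) -> caps B=0 W=1
Move 9: B@(2,4) -> caps B=0 W=1
Move 10: W@(4,1) -> caps B=0 W=1
Move 11: B@(1,2) -> caps B=0 W=1
Move 12: W@(1,1) -> caps B=0 W=1

Answer: 0 1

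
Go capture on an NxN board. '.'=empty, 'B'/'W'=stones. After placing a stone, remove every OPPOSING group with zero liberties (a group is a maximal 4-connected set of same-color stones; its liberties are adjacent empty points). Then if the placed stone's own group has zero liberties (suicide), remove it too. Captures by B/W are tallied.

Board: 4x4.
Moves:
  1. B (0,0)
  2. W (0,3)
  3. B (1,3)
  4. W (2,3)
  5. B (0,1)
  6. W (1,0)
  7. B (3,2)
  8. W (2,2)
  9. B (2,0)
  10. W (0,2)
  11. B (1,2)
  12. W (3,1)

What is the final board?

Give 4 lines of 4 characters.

Move 1: B@(0,0) -> caps B=0 W=0
Move 2: W@(0,3) -> caps B=0 W=0
Move 3: B@(1,3) -> caps B=0 W=0
Move 4: W@(2,3) -> caps B=0 W=0
Move 5: B@(0,1) -> caps B=0 W=0
Move 6: W@(1,0) -> caps B=0 W=0
Move 7: B@(3,2) -> caps B=0 W=0
Move 8: W@(2,2) -> caps B=0 W=0
Move 9: B@(2,0) -> caps B=0 W=0
Move 10: W@(0,2) -> caps B=0 W=0
Move 11: B@(1,2) -> caps B=2 W=0
Move 12: W@(3,1) -> caps B=2 W=0

Answer: BB..
W.BB
B.WW
.WB.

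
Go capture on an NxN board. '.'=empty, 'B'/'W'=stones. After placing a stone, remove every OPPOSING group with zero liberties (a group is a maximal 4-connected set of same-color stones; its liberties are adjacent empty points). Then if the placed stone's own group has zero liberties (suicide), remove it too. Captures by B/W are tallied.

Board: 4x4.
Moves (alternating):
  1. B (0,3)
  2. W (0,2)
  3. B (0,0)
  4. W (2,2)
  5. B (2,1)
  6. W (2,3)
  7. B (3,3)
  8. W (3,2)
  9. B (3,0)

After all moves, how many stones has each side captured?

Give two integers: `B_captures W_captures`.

Move 1: B@(0,3) -> caps B=0 W=0
Move 2: W@(0,2) -> caps B=0 W=0
Move 3: B@(0,0) -> caps B=0 W=0
Move 4: W@(2,2) -> caps B=0 W=0
Move 5: B@(2,1) -> caps B=0 W=0
Move 6: W@(2,3) -> caps B=0 W=0
Move 7: B@(3,3) -> caps B=0 W=0
Move 8: W@(3,2) -> caps B=0 W=1
Move 9: B@(3,0) -> caps B=0 W=1

Answer: 0 1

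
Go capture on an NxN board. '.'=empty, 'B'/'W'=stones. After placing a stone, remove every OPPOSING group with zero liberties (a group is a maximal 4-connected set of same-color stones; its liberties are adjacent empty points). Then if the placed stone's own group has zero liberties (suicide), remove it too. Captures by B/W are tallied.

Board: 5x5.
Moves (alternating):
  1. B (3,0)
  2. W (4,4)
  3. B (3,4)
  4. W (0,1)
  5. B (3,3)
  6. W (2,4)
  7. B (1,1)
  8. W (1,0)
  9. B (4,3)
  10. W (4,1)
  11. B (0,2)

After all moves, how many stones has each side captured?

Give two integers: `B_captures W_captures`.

Move 1: B@(3,0) -> caps B=0 W=0
Move 2: W@(4,4) -> caps B=0 W=0
Move 3: B@(3,4) -> caps B=0 W=0
Move 4: W@(0,1) -> caps B=0 W=0
Move 5: B@(3,3) -> caps B=0 W=0
Move 6: W@(2,4) -> caps B=0 W=0
Move 7: B@(1,1) -> caps B=0 W=0
Move 8: W@(1,0) -> caps B=0 W=0
Move 9: B@(4,3) -> caps B=1 W=0
Move 10: W@(4,1) -> caps B=1 W=0
Move 11: B@(0,2) -> caps B=1 W=0

Answer: 1 0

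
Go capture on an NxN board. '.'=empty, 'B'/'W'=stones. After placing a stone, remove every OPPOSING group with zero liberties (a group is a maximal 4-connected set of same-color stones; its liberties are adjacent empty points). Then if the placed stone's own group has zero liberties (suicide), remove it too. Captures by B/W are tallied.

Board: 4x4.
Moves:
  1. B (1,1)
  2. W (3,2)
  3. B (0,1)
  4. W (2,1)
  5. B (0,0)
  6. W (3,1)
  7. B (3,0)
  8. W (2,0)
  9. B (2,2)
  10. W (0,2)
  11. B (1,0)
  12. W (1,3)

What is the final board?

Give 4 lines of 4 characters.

Move 1: B@(1,1) -> caps B=0 W=0
Move 2: W@(3,2) -> caps B=0 W=0
Move 3: B@(0,1) -> caps B=0 W=0
Move 4: W@(2,1) -> caps B=0 W=0
Move 5: B@(0,0) -> caps B=0 W=0
Move 6: W@(3,1) -> caps B=0 W=0
Move 7: B@(3,0) -> caps B=0 W=0
Move 8: W@(2,0) -> caps B=0 W=1
Move 9: B@(2,2) -> caps B=0 W=1
Move 10: W@(0,2) -> caps B=0 W=1
Move 11: B@(1,0) -> caps B=0 W=1
Move 12: W@(1,3) -> caps B=0 W=1

Answer: BBW.
BB.W
WWB.
.WW.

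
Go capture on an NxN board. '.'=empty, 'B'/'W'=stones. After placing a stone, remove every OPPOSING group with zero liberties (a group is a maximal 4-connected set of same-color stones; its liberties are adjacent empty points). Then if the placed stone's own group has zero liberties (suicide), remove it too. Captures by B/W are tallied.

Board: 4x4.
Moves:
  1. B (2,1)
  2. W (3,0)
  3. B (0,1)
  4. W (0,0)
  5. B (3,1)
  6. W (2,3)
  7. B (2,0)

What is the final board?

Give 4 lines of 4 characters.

Answer: WB..
....
BB.W
.B..

Derivation:
Move 1: B@(2,1) -> caps B=0 W=0
Move 2: W@(3,0) -> caps B=0 W=0
Move 3: B@(0,1) -> caps B=0 W=0
Move 4: W@(0,0) -> caps B=0 W=0
Move 5: B@(3,1) -> caps B=0 W=0
Move 6: W@(2,3) -> caps B=0 W=0
Move 7: B@(2,0) -> caps B=1 W=0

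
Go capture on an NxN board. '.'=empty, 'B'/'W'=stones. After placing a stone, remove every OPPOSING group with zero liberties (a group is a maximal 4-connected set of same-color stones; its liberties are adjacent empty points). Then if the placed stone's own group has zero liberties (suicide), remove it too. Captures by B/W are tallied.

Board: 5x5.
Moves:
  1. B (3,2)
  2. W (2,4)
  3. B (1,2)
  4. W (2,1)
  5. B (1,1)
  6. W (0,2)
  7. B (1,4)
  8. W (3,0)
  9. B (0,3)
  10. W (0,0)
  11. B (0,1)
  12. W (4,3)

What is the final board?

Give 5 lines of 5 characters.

Move 1: B@(3,2) -> caps B=0 W=0
Move 2: W@(2,4) -> caps B=0 W=0
Move 3: B@(1,2) -> caps B=0 W=0
Move 4: W@(2,1) -> caps B=0 W=0
Move 5: B@(1,1) -> caps B=0 W=0
Move 6: W@(0,2) -> caps B=0 W=0
Move 7: B@(1,4) -> caps B=0 W=0
Move 8: W@(3,0) -> caps B=0 W=0
Move 9: B@(0,3) -> caps B=0 W=0
Move 10: W@(0,0) -> caps B=0 W=0
Move 11: B@(0,1) -> caps B=1 W=0
Move 12: W@(4,3) -> caps B=1 W=0

Answer: WB.B.
.BB.B
.W..W
W.B..
...W.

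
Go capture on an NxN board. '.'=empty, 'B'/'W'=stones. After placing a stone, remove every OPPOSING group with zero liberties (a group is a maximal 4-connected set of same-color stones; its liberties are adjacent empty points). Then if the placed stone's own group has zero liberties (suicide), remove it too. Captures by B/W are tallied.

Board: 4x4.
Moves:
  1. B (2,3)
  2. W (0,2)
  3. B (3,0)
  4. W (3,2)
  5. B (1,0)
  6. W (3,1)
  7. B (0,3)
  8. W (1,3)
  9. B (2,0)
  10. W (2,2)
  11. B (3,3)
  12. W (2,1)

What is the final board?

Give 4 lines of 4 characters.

Move 1: B@(2,3) -> caps B=0 W=0
Move 2: W@(0,2) -> caps B=0 W=0
Move 3: B@(3,0) -> caps B=0 W=0
Move 4: W@(3,2) -> caps B=0 W=0
Move 5: B@(1,0) -> caps B=0 W=0
Move 6: W@(3,1) -> caps B=0 W=0
Move 7: B@(0,3) -> caps B=0 W=0
Move 8: W@(1,3) -> caps B=0 W=1
Move 9: B@(2,0) -> caps B=0 W=1
Move 10: W@(2,2) -> caps B=0 W=1
Move 11: B@(3,3) -> caps B=0 W=1
Move 12: W@(2,1) -> caps B=0 W=1

Answer: ..W.
B..W
BWW.
BWW.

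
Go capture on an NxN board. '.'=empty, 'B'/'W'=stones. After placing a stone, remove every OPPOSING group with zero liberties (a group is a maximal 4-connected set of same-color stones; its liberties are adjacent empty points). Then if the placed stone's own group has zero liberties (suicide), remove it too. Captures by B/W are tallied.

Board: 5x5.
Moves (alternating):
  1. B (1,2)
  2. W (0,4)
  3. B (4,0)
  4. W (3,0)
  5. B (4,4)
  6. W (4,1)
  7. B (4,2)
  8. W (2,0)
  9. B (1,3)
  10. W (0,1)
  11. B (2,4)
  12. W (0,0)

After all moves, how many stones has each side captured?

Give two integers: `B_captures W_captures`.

Answer: 0 1

Derivation:
Move 1: B@(1,2) -> caps B=0 W=0
Move 2: W@(0,4) -> caps B=0 W=0
Move 3: B@(4,0) -> caps B=0 W=0
Move 4: W@(3,0) -> caps B=0 W=0
Move 5: B@(4,4) -> caps B=0 W=0
Move 6: W@(4,1) -> caps B=0 W=1
Move 7: B@(4,2) -> caps B=0 W=1
Move 8: W@(2,0) -> caps B=0 W=1
Move 9: B@(1,3) -> caps B=0 W=1
Move 10: W@(0,1) -> caps B=0 W=1
Move 11: B@(2,4) -> caps B=0 W=1
Move 12: W@(0,0) -> caps B=0 W=1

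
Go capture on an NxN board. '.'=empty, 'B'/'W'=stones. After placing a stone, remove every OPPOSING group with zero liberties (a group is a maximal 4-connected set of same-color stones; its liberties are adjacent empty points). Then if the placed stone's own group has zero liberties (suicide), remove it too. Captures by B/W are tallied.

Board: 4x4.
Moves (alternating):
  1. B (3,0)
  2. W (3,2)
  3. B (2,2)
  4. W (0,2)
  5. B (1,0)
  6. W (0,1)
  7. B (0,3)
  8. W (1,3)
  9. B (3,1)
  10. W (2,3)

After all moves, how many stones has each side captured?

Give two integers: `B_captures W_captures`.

Answer: 0 1

Derivation:
Move 1: B@(3,0) -> caps B=0 W=0
Move 2: W@(3,2) -> caps B=0 W=0
Move 3: B@(2,2) -> caps B=0 W=0
Move 4: W@(0,2) -> caps B=0 W=0
Move 5: B@(1,0) -> caps B=0 W=0
Move 6: W@(0,1) -> caps B=0 W=0
Move 7: B@(0,3) -> caps B=0 W=0
Move 8: W@(1,3) -> caps B=0 W=1
Move 9: B@(3,1) -> caps B=0 W=1
Move 10: W@(2,3) -> caps B=0 W=1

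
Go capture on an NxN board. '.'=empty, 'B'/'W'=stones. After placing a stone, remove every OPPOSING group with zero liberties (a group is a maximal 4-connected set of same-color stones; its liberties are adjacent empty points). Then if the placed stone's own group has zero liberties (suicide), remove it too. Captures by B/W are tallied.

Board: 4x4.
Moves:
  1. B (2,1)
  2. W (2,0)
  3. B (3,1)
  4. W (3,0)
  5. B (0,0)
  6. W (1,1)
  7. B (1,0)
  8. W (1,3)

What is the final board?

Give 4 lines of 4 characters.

Move 1: B@(2,1) -> caps B=0 W=0
Move 2: W@(2,0) -> caps B=0 W=0
Move 3: B@(3,1) -> caps B=0 W=0
Move 4: W@(3,0) -> caps B=0 W=0
Move 5: B@(0,0) -> caps B=0 W=0
Move 6: W@(1,1) -> caps B=0 W=0
Move 7: B@(1,0) -> caps B=2 W=0
Move 8: W@(1,3) -> caps B=2 W=0

Answer: B...
BW.W
.B..
.B..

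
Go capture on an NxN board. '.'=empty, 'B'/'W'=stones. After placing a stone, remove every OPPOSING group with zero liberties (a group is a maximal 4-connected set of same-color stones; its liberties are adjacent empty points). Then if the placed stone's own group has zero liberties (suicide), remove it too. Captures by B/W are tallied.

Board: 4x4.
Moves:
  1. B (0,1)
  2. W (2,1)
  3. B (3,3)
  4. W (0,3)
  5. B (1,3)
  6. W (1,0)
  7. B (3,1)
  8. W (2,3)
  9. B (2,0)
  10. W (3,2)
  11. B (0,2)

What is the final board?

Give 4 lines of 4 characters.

Move 1: B@(0,1) -> caps B=0 W=0
Move 2: W@(2,1) -> caps B=0 W=0
Move 3: B@(3,3) -> caps B=0 W=0
Move 4: W@(0,3) -> caps B=0 W=0
Move 5: B@(1,3) -> caps B=0 W=0
Move 6: W@(1,0) -> caps B=0 W=0
Move 7: B@(3,1) -> caps B=0 W=0
Move 8: W@(2,3) -> caps B=0 W=0
Move 9: B@(2,0) -> caps B=0 W=0
Move 10: W@(3,2) -> caps B=0 W=1
Move 11: B@(0,2) -> caps B=1 W=1

Answer: .BB.
W..B
BW.W
.BW.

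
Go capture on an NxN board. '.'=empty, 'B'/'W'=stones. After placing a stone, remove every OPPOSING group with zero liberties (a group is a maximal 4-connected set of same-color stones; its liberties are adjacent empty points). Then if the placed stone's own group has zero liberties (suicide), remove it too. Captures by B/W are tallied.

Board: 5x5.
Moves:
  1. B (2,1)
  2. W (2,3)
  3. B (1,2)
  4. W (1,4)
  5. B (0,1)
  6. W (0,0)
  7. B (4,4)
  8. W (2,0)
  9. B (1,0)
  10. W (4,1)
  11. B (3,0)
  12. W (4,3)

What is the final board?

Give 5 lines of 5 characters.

Answer: .B...
B.B.W
.B.W.
B....
.W.WB

Derivation:
Move 1: B@(2,1) -> caps B=0 W=0
Move 2: W@(2,3) -> caps B=0 W=0
Move 3: B@(1,2) -> caps B=0 W=0
Move 4: W@(1,4) -> caps B=0 W=0
Move 5: B@(0,1) -> caps B=0 W=0
Move 6: W@(0,0) -> caps B=0 W=0
Move 7: B@(4,4) -> caps B=0 W=0
Move 8: W@(2,0) -> caps B=0 W=0
Move 9: B@(1,0) -> caps B=1 W=0
Move 10: W@(4,1) -> caps B=1 W=0
Move 11: B@(3,0) -> caps B=2 W=0
Move 12: W@(4,3) -> caps B=2 W=0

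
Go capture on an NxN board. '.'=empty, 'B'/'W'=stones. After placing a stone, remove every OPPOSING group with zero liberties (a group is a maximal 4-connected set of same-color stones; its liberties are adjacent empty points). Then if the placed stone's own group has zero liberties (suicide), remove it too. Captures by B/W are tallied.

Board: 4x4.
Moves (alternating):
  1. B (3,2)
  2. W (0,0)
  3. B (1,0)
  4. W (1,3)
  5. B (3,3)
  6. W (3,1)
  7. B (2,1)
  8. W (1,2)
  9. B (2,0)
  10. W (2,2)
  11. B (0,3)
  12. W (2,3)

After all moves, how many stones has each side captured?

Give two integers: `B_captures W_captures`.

Answer: 0 2

Derivation:
Move 1: B@(3,2) -> caps B=0 W=0
Move 2: W@(0,0) -> caps B=0 W=0
Move 3: B@(1,0) -> caps B=0 W=0
Move 4: W@(1,3) -> caps B=0 W=0
Move 5: B@(3,3) -> caps B=0 W=0
Move 6: W@(3,1) -> caps B=0 W=0
Move 7: B@(2,1) -> caps B=0 W=0
Move 8: W@(1,2) -> caps B=0 W=0
Move 9: B@(2,0) -> caps B=0 W=0
Move 10: W@(2,2) -> caps B=0 W=0
Move 11: B@(0,3) -> caps B=0 W=0
Move 12: W@(2,3) -> caps B=0 W=2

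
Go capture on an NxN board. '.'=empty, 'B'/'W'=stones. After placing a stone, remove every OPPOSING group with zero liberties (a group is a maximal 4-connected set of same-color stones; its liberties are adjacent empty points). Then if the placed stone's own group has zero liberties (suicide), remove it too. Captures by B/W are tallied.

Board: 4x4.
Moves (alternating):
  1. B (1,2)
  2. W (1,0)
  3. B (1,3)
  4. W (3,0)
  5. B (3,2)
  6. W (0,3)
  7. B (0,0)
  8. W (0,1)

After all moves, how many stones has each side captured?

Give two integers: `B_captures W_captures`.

Move 1: B@(1,2) -> caps B=0 W=0
Move 2: W@(1,0) -> caps B=0 W=0
Move 3: B@(1,3) -> caps B=0 W=0
Move 4: W@(3,0) -> caps B=0 W=0
Move 5: B@(3,2) -> caps B=0 W=0
Move 6: W@(0,3) -> caps B=0 W=0
Move 7: B@(0,0) -> caps B=0 W=0
Move 8: W@(0,1) -> caps B=0 W=1

Answer: 0 1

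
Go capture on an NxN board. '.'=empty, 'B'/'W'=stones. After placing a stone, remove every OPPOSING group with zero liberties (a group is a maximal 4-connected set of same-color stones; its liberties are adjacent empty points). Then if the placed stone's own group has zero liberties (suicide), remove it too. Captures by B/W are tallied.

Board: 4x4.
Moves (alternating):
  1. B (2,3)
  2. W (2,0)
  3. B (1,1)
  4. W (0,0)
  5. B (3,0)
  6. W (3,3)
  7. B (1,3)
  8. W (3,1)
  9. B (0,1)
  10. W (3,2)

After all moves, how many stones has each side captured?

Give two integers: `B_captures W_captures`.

Answer: 0 1

Derivation:
Move 1: B@(2,3) -> caps B=0 W=0
Move 2: W@(2,0) -> caps B=0 W=0
Move 3: B@(1,1) -> caps B=0 W=0
Move 4: W@(0,0) -> caps B=0 W=0
Move 5: B@(3,0) -> caps B=0 W=0
Move 6: W@(3,3) -> caps B=0 W=0
Move 7: B@(1,3) -> caps B=0 W=0
Move 8: W@(3,1) -> caps B=0 W=1
Move 9: B@(0,1) -> caps B=0 W=1
Move 10: W@(3,2) -> caps B=0 W=1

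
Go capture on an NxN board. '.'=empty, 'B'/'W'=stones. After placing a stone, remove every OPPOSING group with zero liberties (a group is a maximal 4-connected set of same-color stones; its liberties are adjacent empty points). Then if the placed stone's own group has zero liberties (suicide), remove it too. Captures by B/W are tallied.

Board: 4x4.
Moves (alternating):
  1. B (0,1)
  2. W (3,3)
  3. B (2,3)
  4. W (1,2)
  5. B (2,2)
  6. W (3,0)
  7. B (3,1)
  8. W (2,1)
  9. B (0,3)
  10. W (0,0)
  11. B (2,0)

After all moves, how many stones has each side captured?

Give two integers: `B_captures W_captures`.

Move 1: B@(0,1) -> caps B=0 W=0
Move 2: W@(3,3) -> caps B=0 W=0
Move 3: B@(2,3) -> caps B=0 W=0
Move 4: W@(1,2) -> caps B=0 W=0
Move 5: B@(2,2) -> caps B=0 W=0
Move 6: W@(3,0) -> caps B=0 W=0
Move 7: B@(3,1) -> caps B=0 W=0
Move 8: W@(2,1) -> caps B=0 W=0
Move 9: B@(0,3) -> caps B=0 W=0
Move 10: W@(0,0) -> caps B=0 W=0
Move 11: B@(2,0) -> caps B=1 W=0

Answer: 1 0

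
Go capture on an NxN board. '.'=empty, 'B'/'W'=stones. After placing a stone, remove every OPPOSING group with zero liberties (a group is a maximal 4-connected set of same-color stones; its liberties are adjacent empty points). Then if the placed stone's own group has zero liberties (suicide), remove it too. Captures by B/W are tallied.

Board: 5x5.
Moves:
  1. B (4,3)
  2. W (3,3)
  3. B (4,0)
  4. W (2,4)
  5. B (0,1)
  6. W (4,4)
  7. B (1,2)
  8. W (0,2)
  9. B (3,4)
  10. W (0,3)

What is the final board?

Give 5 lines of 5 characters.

Move 1: B@(4,3) -> caps B=0 W=0
Move 2: W@(3,3) -> caps B=0 W=0
Move 3: B@(4,0) -> caps B=0 W=0
Move 4: W@(2,4) -> caps B=0 W=0
Move 5: B@(0,1) -> caps B=0 W=0
Move 6: W@(4,4) -> caps B=0 W=0
Move 7: B@(1,2) -> caps B=0 W=0
Move 8: W@(0,2) -> caps B=0 W=0
Move 9: B@(3,4) -> caps B=1 W=0
Move 10: W@(0,3) -> caps B=1 W=0

Answer: .BWW.
..B..
....W
...WB
B..B.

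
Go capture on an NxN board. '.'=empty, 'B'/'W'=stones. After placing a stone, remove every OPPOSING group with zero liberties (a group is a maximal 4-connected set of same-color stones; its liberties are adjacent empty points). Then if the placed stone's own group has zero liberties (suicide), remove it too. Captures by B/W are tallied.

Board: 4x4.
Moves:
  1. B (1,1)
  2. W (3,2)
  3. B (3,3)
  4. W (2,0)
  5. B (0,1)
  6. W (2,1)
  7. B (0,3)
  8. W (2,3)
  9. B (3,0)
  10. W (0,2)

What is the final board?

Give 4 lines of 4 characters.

Answer: .BWB
.B..
WW.W
B.W.

Derivation:
Move 1: B@(1,1) -> caps B=0 W=0
Move 2: W@(3,2) -> caps B=0 W=0
Move 3: B@(3,3) -> caps B=0 W=0
Move 4: W@(2,0) -> caps B=0 W=0
Move 5: B@(0,1) -> caps B=0 W=0
Move 6: W@(2,1) -> caps B=0 W=0
Move 7: B@(0,3) -> caps B=0 W=0
Move 8: W@(2,3) -> caps B=0 W=1
Move 9: B@(3,0) -> caps B=0 W=1
Move 10: W@(0,2) -> caps B=0 W=1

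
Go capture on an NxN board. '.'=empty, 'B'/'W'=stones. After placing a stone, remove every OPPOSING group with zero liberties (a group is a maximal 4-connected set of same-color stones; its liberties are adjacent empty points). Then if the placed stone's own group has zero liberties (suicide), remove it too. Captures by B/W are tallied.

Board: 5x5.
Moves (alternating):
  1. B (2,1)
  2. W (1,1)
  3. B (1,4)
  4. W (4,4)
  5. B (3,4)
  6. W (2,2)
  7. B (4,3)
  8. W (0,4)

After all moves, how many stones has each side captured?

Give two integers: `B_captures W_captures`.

Answer: 1 0

Derivation:
Move 1: B@(2,1) -> caps B=0 W=0
Move 2: W@(1,1) -> caps B=0 W=0
Move 3: B@(1,4) -> caps B=0 W=0
Move 4: W@(4,4) -> caps B=0 W=0
Move 5: B@(3,4) -> caps B=0 W=0
Move 6: W@(2,2) -> caps B=0 W=0
Move 7: B@(4,3) -> caps B=1 W=0
Move 8: W@(0,4) -> caps B=1 W=0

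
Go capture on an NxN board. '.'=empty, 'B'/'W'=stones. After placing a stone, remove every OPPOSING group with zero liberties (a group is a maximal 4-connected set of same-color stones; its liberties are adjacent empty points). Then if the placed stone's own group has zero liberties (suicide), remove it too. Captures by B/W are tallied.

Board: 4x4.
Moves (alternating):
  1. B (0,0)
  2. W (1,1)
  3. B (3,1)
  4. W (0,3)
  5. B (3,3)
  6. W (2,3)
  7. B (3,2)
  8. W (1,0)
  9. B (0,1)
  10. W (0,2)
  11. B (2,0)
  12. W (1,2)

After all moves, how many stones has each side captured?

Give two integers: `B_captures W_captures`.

Move 1: B@(0,0) -> caps B=0 W=0
Move 2: W@(1,1) -> caps B=0 W=0
Move 3: B@(3,1) -> caps B=0 W=0
Move 4: W@(0,3) -> caps B=0 W=0
Move 5: B@(3,3) -> caps B=0 W=0
Move 6: W@(2,3) -> caps B=0 W=0
Move 7: B@(3,2) -> caps B=0 W=0
Move 8: W@(1,0) -> caps B=0 W=0
Move 9: B@(0,1) -> caps B=0 W=0
Move 10: W@(0,2) -> caps B=0 W=2
Move 11: B@(2,0) -> caps B=0 W=2
Move 12: W@(1,2) -> caps B=0 W=2

Answer: 0 2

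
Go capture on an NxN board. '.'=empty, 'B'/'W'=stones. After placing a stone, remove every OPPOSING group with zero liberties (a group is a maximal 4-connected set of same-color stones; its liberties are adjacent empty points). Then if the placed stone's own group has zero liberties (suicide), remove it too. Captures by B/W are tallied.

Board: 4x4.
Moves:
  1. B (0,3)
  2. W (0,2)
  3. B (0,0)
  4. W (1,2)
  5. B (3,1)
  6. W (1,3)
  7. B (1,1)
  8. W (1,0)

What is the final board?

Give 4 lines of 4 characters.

Answer: B.W.
WBWW
....
.B..

Derivation:
Move 1: B@(0,3) -> caps B=0 W=0
Move 2: W@(0,2) -> caps B=0 W=0
Move 3: B@(0,0) -> caps B=0 W=0
Move 4: W@(1,2) -> caps B=0 W=0
Move 5: B@(3,1) -> caps B=0 W=0
Move 6: W@(1,3) -> caps B=0 W=1
Move 7: B@(1,1) -> caps B=0 W=1
Move 8: W@(1,0) -> caps B=0 W=1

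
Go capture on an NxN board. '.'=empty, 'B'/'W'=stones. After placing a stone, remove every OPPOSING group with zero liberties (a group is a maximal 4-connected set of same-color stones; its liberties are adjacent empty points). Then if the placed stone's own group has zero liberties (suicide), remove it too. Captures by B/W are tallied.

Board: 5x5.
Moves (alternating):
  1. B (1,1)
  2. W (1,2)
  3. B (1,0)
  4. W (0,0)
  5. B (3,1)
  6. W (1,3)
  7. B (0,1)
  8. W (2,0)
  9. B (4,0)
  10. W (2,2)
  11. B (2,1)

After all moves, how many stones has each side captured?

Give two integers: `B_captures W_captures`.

Answer: 1 0

Derivation:
Move 1: B@(1,1) -> caps B=0 W=0
Move 2: W@(1,2) -> caps B=0 W=0
Move 3: B@(1,0) -> caps B=0 W=0
Move 4: W@(0,0) -> caps B=0 W=0
Move 5: B@(3,1) -> caps B=0 W=0
Move 6: W@(1,3) -> caps B=0 W=0
Move 7: B@(0,1) -> caps B=1 W=0
Move 8: W@(2,0) -> caps B=1 W=0
Move 9: B@(4,0) -> caps B=1 W=0
Move 10: W@(2,2) -> caps B=1 W=0
Move 11: B@(2,1) -> caps B=1 W=0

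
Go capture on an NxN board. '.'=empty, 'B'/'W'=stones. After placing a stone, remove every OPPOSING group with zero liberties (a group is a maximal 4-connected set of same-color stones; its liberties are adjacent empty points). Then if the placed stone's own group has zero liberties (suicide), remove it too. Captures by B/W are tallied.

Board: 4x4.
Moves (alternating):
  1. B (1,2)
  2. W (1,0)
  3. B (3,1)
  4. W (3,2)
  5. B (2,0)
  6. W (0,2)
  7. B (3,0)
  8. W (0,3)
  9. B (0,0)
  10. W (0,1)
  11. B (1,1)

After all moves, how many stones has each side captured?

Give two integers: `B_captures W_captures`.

Move 1: B@(1,2) -> caps B=0 W=0
Move 2: W@(1,0) -> caps B=0 W=0
Move 3: B@(3,1) -> caps B=0 W=0
Move 4: W@(3,2) -> caps B=0 W=0
Move 5: B@(2,0) -> caps B=0 W=0
Move 6: W@(0,2) -> caps B=0 W=0
Move 7: B@(3,0) -> caps B=0 W=0
Move 8: W@(0,3) -> caps B=0 W=0
Move 9: B@(0,0) -> caps B=0 W=0
Move 10: W@(0,1) -> caps B=0 W=1
Move 11: B@(1,1) -> caps B=0 W=1

Answer: 0 1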